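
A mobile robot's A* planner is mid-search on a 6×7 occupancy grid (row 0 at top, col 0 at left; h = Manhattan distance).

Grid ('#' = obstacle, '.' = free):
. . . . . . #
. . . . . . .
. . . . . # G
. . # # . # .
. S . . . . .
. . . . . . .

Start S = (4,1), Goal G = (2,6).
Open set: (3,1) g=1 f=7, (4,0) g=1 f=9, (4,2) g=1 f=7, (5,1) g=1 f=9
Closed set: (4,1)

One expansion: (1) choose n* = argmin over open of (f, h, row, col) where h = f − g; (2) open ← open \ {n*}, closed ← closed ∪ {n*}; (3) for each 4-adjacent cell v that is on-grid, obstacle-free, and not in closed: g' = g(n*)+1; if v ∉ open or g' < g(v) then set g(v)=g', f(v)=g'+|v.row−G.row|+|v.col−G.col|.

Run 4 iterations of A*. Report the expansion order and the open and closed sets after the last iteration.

order=[(3,1) → (2,1) → (2,2) → (2,3)]; open=[(1,1) g=3 f=9, (1,2) g=4 f=9, (1,3) g=5 f=9, (2,0) g=3 f=9, (2,4) g=5 f=7, (3,0) g=2 f=9, (4,0) g=1 f=9, (4,2) g=1 f=7, (5,1) g=1 f=9]; closed=[(2,1), (2,2), (2,3), (3,1), (4,1)]

step 1: expand (3,1) (f=7, h=6) → closed; open now [(2,1) g=2 f=7, (3,0) g=2 f=9, (4,0) g=1 f=9, (4,2) g=1 f=7, (5,1) g=1 f=9]
step 2: expand (2,1) (f=7, h=5) → closed; open now [(1,1) g=3 f=9, (2,0) g=3 f=9, (2,2) g=3 f=7, (3,0) g=2 f=9, (4,0) g=1 f=9, (4,2) g=1 f=7, (5,1) g=1 f=9]
step 3: expand (2,2) (f=7, h=4) → closed; open now [(1,1) g=3 f=9, (1,2) g=4 f=9, (2,0) g=3 f=9, (2,3) g=4 f=7, (3,0) g=2 f=9, (4,0) g=1 f=9, (4,2) g=1 f=7, (5,1) g=1 f=9]
step 4: expand (2,3) (f=7, h=3) → closed; open now [(1,1) g=3 f=9, (1,2) g=4 f=9, (1,3) g=5 f=9, (2,0) g=3 f=9, (2,4) g=5 f=7, (3,0) g=2 f=9, (4,0) g=1 f=9, (4,2) g=1 f=7, (5,1) g=1 f=9]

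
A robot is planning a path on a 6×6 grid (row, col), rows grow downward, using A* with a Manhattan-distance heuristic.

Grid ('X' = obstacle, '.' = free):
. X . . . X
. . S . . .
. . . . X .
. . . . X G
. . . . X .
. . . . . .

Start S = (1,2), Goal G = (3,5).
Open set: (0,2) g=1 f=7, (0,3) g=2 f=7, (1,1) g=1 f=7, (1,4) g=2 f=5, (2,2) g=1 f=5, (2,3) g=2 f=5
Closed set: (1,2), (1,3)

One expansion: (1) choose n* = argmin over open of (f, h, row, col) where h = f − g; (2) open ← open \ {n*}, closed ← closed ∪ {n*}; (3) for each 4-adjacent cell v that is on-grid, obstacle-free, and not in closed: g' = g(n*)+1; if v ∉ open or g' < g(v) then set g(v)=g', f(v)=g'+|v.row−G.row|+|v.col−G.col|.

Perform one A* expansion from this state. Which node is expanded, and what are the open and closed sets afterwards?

step 1: expand (1,4) (f=5, h=3) → closed; open now [(0,2) g=1 f=7, (0,3) g=2 f=7, (0,4) g=3 f=7, (1,1) g=1 f=7, (1,5) g=3 f=5, (2,2) g=1 f=5, (2,3) g=2 f=5]

expanded=(1,4); open=[(0,2) g=1 f=7, (0,3) g=2 f=7, (0,4) g=3 f=7, (1,1) g=1 f=7, (1,5) g=3 f=5, (2,2) g=1 f=5, (2,3) g=2 f=5]; closed=[(1,2), (1,3), (1,4)]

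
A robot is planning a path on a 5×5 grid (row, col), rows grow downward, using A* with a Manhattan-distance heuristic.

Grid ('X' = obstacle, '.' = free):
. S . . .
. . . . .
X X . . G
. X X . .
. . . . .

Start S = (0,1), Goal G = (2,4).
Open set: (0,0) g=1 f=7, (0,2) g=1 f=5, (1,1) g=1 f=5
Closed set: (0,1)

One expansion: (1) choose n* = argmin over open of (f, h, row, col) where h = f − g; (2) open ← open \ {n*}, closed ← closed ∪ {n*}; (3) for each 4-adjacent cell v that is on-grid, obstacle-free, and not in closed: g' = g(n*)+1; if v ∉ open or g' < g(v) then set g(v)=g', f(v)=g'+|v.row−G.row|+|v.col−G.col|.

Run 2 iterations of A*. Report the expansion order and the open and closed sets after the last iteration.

order=[(0,2) → (0,3)]; open=[(0,0) g=1 f=7, (0,4) g=3 f=5, (1,1) g=1 f=5, (1,2) g=2 f=5, (1,3) g=3 f=5]; closed=[(0,1), (0,2), (0,3)]

step 1: expand (0,2) (f=5, h=4) → closed; open now [(0,0) g=1 f=7, (0,3) g=2 f=5, (1,1) g=1 f=5, (1,2) g=2 f=5]
step 2: expand (0,3) (f=5, h=3) → closed; open now [(0,0) g=1 f=7, (0,4) g=3 f=5, (1,1) g=1 f=5, (1,2) g=2 f=5, (1,3) g=3 f=5]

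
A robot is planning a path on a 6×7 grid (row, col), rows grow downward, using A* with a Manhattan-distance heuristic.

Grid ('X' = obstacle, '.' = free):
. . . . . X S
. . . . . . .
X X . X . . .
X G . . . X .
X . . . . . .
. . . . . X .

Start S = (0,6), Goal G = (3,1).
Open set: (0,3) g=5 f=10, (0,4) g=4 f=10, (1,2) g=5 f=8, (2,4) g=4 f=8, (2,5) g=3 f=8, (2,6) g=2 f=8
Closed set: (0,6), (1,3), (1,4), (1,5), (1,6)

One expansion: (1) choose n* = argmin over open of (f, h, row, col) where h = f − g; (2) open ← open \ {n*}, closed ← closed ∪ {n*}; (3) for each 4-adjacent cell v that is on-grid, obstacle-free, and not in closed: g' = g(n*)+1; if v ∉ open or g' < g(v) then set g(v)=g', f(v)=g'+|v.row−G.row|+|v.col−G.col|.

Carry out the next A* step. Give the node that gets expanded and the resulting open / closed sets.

step 1: expand (1,2) (f=8, h=3) → closed; open now [(0,2) g=6 f=10, (0,3) g=5 f=10, (0,4) g=4 f=10, (1,1) g=6 f=8, (2,2) g=6 f=8, (2,4) g=4 f=8, (2,5) g=3 f=8, (2,6) g=2 f=8]

expanded=(1,2); open=[(0,2) g=6 f=10, (0,3) g=5 f=10, (0,4) g=4 f=10, (1,1) g=6 f=8, (2,2) g=6 f=8, (2,4) g=4 f=8, (2,5) g=3 f=8, (2,6) g=2 f=8]; closed=[(0,6), (1,2), (1,3), (1,4), (1,5), (1,6)]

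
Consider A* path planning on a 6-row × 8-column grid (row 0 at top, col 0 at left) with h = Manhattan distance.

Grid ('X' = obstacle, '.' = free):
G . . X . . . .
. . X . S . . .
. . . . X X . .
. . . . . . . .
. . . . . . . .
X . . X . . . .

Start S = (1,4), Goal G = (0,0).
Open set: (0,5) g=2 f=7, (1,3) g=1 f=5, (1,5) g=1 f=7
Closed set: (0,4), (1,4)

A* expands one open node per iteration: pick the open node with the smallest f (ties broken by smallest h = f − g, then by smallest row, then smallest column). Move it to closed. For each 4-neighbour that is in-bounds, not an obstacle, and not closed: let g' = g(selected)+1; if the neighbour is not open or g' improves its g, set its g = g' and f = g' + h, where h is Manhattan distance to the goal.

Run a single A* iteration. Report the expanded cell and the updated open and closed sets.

expanded=(1,3); open=[(0,5) g=2 f=7, (1,5) g=1 f=7, (2,3) g=2 f=7]; closed=[(0,4), (1,3), (1,4)]

step 1: expand (1,3) (f=5, h=4) → closed; open now [(0,5) g=2 f=7, (1,5) g=1 f=7, (2,3) g=2 f=7]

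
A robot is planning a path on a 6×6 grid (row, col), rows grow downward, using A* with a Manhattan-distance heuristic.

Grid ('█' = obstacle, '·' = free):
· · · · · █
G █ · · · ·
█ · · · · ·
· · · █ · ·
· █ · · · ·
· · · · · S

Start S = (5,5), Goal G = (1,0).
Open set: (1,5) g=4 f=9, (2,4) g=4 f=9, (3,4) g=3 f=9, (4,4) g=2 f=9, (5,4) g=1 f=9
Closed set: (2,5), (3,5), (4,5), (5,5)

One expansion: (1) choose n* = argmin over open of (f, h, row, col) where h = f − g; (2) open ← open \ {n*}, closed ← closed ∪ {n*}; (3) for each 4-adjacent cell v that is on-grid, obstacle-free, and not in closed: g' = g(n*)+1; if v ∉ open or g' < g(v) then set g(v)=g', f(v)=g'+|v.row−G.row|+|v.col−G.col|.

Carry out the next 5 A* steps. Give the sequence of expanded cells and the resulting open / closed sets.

step 1: expand (1,5) (f=9, h=5) → closed; open now [(1,4) g=5 f=9, (2,4) g=4 f=9, (3,4) g=3 f=9, (4,4) g=2 f=9, (5,4) g=1 f=9]
step 2: expand (1,4) (f=9, h=4) → closed; open now [(0,4) g=6 f=11, (1,3) g=6 f=9, (2,4) g=4 f=9, (3,4) g=3 f=9, (4,4) g=2 f=9, (5,4) g=1 f=9]
step 3: expand (1,3) (f=9, h=3) → closed; open now [(0,3) g=7 f=11, (0,4) g=6 f=11, (1,2) g=7 f=9, (2,3) g=7 f=11, (2,4) g=4 f=9, (3,4) g=3 f=9, (4,4) g=2 f=9, (5,4) g=1 f=9]
step 4: expand (1,2) (f=9, h=2) → closed; open now [(0,2) g=8 f=11, (0,3) g=7 f=11, (0,4) g=6 f=11, (2,2) g=8 f=11, (2,3) g=7 f=11, (2,4) g=4 f=9, (3,4) g=3 f=9, (4,4) g=2 f=9, (5,4) g=1 f=9]
step 5: expand (2,4) (f=9, h=5) → closed; open now [(0,2) g=8 f=11, (0,3) g=7 f=11, (0,4) g=6 f=11, (2,2) g=8 f=11, (2,3) g=5 f=9, (3,4) g=3 f=9, (4,4) g=2 f=9, (5,4) g=1 f=9]

order=[(1,5) → (1,4) → (1,3) → (1,2) → (2,4)]; open=[(0,2) g=8 f=11, (0,3) g=7 f=11, (0,4) g=6 f=11, (2,2) g=8 f=11, (2,3) g=5 f=9, (3,4) g=3 f=9, (4,4) g=2 f=9, (5,4) g=1 f=9]; closed=[(1,2), (1,3), (1,4), (1,5), (2,4), (2,5), (3,5), (4,5), (5,5)]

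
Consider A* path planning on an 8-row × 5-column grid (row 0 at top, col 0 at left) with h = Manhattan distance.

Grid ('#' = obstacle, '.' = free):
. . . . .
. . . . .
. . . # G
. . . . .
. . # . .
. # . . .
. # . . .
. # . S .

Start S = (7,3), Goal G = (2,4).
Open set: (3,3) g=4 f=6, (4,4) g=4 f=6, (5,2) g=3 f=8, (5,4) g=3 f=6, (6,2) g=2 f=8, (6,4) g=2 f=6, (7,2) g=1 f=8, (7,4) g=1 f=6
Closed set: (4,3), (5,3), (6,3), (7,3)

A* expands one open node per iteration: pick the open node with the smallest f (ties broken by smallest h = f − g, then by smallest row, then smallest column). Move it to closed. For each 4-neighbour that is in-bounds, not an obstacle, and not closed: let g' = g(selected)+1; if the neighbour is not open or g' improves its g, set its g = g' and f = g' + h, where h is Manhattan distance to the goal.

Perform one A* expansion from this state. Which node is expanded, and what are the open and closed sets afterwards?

step 1: expand (3,3) (f=6, h=2) → closed; open now [(3,2) g=5 f=8, (3,4) g=5 f=6, (4,4) g=4 f=6, (5,2) g=3 f=8, (5,4) g=3 f=6, (6,2) g=2 f=8, (6,4) g=2 f=6, (7,2) g=1 f=8, (7,4) g=1 f=6]

expanded=(3,3); open=[(3,2) g=5 f=8, (3,4) g=5 f=6, (4,4) g=4 f=6, (5,2) g=3 f=8, (5,4) g=3 f=6, (6,2) g=2 f=8, (6,4) g=2 f=6, (7,2) g=1 f=8, (7,4) g=1 f=6]; closed=[(3,3), (4,3), (5,3), (6,3), (7,3)]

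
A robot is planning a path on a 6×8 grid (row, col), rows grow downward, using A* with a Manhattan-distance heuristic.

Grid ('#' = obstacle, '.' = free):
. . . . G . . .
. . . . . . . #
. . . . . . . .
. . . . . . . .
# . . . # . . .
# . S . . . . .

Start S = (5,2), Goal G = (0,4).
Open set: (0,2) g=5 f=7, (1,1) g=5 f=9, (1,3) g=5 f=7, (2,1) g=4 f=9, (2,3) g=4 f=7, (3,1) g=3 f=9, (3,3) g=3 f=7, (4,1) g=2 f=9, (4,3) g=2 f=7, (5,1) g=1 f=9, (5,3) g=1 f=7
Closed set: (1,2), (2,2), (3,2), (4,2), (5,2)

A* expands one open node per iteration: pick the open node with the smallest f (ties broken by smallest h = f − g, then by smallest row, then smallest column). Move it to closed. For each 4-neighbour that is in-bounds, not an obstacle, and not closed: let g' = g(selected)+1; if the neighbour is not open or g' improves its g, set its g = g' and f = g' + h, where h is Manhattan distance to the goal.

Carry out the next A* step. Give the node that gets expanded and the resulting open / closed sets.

expanded=(0,2); open=[(0,1) g=6 f=9, (0,3) g=6 f=7, (1,1) g=5 f=9, (1,3) g=5 f=7, (2,1) g=4 f=9, (2,3) g=4 f=7, (3,1) g=3 f=9, (3,3) g=3 f=7, (4,1) g=2 f=9, (4,3) g=2 f=7, (5,1) g=1 f=9, (5,3) g=1 f=7]; closed=[(0,2), (1,2), (2,2), (3,2), (4,2), (5,2)]

step 1: expand (0,2) (f=7, h=2) → closed; open now [(0,1) g=6 f=9, (0,3) g=6 f=7, (1,1) g=5 f=9, (1,3) g=5 f=7, (2,1) g=4 f=9, (2,3) g=4 f=7, (3,1) g=3 f=9, (3,3) g=3 f=7, (4,1) g=2 f=9, (4,3) g=2 f=7, (5,1) g=1 f=9, (5,3) g=1 f=7]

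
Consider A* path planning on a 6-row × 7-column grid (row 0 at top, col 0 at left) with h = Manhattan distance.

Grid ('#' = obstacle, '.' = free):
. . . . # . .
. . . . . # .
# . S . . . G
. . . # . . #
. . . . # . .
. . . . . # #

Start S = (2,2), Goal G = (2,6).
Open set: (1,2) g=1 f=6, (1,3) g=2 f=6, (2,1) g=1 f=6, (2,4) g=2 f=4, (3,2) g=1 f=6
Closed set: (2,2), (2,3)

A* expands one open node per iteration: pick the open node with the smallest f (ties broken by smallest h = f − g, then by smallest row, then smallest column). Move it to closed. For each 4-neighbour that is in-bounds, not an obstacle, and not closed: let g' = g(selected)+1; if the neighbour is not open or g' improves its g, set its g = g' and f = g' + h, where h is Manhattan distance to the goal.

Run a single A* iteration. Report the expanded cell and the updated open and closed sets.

step 1: expand (2,4) (f=4, h=2) → closed; open now [(1,2) g=1 f=6, (1,3) g=2 f=6, (1,4) g=3 f=6, (2,1) g=1 f=6, (2,5) g=3 f=4, (3,2) g=1 f=6, (3,4) g=3 f=6]

expanded=(2,4); open=[(1,2) g=1 f=6, (1,3) g=2 f=6, (1,4) g=3 f=6, (2,1) g=1 f=6, (2,5) g=3 f=4, (3,2) g=1 f=6, (3,4) g=3 f=6]; closed=[(2,2), (2,3), (2,4)]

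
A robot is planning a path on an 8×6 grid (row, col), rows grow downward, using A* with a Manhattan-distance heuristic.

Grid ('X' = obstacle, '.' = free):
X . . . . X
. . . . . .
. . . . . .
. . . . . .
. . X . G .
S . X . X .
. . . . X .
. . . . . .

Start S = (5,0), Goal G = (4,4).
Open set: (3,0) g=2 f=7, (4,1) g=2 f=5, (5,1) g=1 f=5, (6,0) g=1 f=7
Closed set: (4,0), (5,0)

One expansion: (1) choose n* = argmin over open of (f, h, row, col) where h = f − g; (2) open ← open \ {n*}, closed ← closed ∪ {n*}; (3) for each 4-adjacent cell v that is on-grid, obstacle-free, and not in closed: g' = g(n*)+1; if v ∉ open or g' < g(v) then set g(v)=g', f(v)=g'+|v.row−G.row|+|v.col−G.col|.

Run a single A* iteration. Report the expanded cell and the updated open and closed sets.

expanded=(4,1); open=[(3,0) g=2 f=7, (3,1) g=3 f=7, (5,1) g=1 f=5, (6,0) g=1 f=7]; closed=[(4,0), (4,1), (5,0)]

step 1: expand (4,1) (f=5, h=3) → closed; open now [(3,0) g=2 f=7, (3,1) g=3 f=7, (5,1) g=1 f=5, (6,0) g=1 f=7]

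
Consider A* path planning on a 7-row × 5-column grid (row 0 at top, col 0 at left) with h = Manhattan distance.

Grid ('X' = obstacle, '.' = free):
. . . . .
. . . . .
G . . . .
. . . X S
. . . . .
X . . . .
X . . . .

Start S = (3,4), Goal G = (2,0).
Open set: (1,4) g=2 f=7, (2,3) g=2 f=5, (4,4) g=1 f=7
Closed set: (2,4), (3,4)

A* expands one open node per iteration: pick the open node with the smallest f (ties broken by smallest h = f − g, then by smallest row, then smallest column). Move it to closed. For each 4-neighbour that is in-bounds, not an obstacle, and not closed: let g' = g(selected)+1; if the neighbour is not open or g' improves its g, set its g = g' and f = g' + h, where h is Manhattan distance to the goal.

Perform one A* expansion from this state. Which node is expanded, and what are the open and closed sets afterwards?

expanded=(2,3); open=[(1,3) g=3 f=7, (1,4) g=2 f=7, (2,2) g=3 f=5, (4,4) g=1 f=7]; closed=[(2,3), (2,4), (3,4)]

step 1: expand (2,3) (f=5, h=3) → closed; open now [(1,3) g=3 f=7, (1,4) g=2 f=7, (2,2) g=3 f=5, (4,4) g=1 f=7]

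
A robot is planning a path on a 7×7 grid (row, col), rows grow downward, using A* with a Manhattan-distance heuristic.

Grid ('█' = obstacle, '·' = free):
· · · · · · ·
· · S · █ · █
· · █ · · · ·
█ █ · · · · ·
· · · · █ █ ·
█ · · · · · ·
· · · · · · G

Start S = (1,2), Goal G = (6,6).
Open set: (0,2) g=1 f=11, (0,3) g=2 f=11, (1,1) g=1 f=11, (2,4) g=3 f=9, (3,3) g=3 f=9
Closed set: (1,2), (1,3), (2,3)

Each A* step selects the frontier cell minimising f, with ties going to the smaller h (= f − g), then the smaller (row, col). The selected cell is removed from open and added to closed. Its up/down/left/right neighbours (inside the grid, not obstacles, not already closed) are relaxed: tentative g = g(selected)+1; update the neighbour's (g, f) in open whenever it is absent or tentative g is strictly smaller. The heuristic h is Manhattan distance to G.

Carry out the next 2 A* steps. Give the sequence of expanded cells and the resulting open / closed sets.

step 1: expand (2,4) (f=9, h=6) → closed; open now [(0,2) g=1 f=11, (0,3) g=2 f=11, (1,1) g=1 f=11, (2,5) g=4 f=9, (3,3) g=3 f=9, (3,4) g=4 f=9]
step 2: expand (2,5) (f=9, h=5) → closed; open now [(0,2) g=1 f=11, (0,3) g=2 f=11, (1,1) g=1 f=11, (1,5) g=5 f=11, (2,6) g=5 f=9, (3,3) g=3 f=9, (3,4) g=4 f=9, (3,5) g=5 f=9]

order=[(2,4) → (2,5)]; open=[(0,2) g=1 f=11, (0,3) g=2 f=11, (1,1) g=1 f=11, (1,5) g=5 f=11, (2,6) g=5 f=9, (3,3) g=3 f=9, (3,4) g=4 f=9, (3,5) g=5 f=9]; closed=[(1,2), (1,3), (2,3), (2,4), (2,5)]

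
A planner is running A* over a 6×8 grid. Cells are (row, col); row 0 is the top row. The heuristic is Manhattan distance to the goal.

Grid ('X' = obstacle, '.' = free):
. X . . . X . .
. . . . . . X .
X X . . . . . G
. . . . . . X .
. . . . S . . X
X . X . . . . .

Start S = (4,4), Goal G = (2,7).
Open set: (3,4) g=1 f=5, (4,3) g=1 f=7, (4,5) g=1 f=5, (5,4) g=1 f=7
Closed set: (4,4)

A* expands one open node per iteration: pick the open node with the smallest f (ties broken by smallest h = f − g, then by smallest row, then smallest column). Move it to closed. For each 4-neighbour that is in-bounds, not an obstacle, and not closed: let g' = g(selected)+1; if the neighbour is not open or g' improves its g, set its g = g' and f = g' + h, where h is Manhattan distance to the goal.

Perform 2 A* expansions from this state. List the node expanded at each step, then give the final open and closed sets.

order=[(3,4) → (2,4)]; open=[(1,4) g=3 f=7, (2,3) g=3 f=7, (2,5) g=3 f=5, (3,3) g=2 f=7, (3,5) g=2 f=5, (4,3) g=1 f=7, (4,5) g=1 f=5, (5,4) g=1 f=7]; closed=[(2,4), (3,4), (4,4)]

step 1: expand (3,4) (f=5, h=4) → closed; open now [(2,4) g=2 f=5, (3,3) g=2 f=7, (3,5) g=2 f=5, (4,3) g=1 f=7, (4,5) g=1 f=5, (5,4) g=1 f=7]
step 2: expand (2,4) (f=5, h=3) → closed; open now [(1,4) g=3 f=7, (2,3) g=3 f=7, (2,5) g=3 f=5, (3,3) g=2 f=7, (3,5) g=2 f=5, (4,3) g=1 f=7, (4,5) g=1 f=5, (5,4) g=1 f=7]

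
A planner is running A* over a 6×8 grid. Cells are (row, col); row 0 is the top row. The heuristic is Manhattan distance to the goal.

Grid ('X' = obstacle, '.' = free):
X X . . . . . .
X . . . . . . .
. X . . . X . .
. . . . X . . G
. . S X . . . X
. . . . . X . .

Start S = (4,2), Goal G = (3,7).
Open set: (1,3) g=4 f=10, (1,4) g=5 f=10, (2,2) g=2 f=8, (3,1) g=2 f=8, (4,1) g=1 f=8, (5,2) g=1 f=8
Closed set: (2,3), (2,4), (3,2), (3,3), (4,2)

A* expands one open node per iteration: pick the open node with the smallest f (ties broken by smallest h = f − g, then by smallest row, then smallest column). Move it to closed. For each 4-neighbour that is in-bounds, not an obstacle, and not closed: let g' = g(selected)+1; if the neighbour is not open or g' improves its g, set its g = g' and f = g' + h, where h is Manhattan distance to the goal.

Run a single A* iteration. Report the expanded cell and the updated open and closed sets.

step 1: expand (2,2) (f=8, h=6) → closed; open now [(1,2) g=3 f=10, (1,3) g=4 f=10, (1,4) g=5 f=10, (3,1) g=2 f=8, (4,1) g=1 f=8, (5,2) g=1 f=8]

expanded=(2,2); open=[(1,2) g=3 f=10, (1,3) g=4 f=10, (1,4) g=5 f=10, (3,1) g=2 f=8, (4,1) g=1 f=8, (5,2) g=1 f=8]; closed=[(2,2), (2,3), (2,4), (3,2), (3,3), (4,2)]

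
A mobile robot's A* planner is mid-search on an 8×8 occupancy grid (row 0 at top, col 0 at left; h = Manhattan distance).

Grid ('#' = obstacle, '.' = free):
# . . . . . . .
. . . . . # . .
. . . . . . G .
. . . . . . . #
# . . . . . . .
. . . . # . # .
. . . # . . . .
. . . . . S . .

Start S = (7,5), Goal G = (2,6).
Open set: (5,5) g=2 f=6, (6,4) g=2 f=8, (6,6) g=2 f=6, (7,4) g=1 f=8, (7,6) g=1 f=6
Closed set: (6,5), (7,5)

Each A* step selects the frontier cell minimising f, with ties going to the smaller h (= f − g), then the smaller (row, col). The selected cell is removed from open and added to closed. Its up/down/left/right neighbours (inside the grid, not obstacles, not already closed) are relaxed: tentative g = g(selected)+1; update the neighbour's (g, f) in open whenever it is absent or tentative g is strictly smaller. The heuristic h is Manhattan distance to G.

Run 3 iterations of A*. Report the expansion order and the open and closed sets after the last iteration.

order=[(5,5) → (4,5) → (3,5)]; open=[(2,5) g=5 f=6, (3,4) g=5 f=8, (3,6) g=5 f=6, (4,4) g=4 f=8, (4,6) g=4 f=6, (6,4) g=2 f=8, (6,6) g=2 f=6, (7,4) g=1 f=8, (7,6) g=1 f=6]; closed=[(3,5), (4,5), (5,5), (6,5), (7,5)]

step 1: expand (5,5) (f=6, h=4) → closed; open now [(4,5) g=3 f=6, (6,4) g=2 f=8, (6,6) g=2 f=6, (7,4) g=1 f=8, (7,6) g=1 f=6]
step 2: expand (4,5) (f=6, h=3) → closed; open now [(3,5) g=4 f=6, (4,4) g=4 f=8, (4,6) g=4 f=6, (6,4) g=2 f=8, (6,6) g=2 f=6, (7,4) g=1 f=8, (7,6) g=1 f=6]
step 3: expand (3,5) (f=6, h=2) → closed; open now [(2,5) g=5 f=6, (3,4) g=5 f=8, (3,6) g=5 f=6, (4,4) g=4 f=8, (4,6) g=4 f=6, (6,4) g=2 f=8, (6,6) g=2 f=6, (7,4) g=1 f=8, (7,6) g=1 f=6]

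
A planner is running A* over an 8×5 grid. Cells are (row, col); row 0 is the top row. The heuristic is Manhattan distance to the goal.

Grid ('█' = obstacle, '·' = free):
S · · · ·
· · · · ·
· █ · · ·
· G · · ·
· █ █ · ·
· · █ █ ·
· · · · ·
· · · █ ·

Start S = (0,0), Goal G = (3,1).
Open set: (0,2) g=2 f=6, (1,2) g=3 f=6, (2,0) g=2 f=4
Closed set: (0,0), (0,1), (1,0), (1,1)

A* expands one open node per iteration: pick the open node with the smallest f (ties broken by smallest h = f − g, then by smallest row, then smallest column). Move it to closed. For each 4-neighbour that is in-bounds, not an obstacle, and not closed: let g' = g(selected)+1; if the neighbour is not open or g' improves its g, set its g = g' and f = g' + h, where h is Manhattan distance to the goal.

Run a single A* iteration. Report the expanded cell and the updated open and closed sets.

step 1: expand (2,0) (f=4, h=2) → closed; open now [(0,2) g=2 f=6, (1,2) g=3 f=6, (3,0) g=3 f=4]

expanded=(2,0); open=[(0,2) g=2 f=6, (1,2) g=3 f=6, (3,0) g=3 f=4]; closed=[(0,0), (0,1), (1,0), (1,1), (2,0)]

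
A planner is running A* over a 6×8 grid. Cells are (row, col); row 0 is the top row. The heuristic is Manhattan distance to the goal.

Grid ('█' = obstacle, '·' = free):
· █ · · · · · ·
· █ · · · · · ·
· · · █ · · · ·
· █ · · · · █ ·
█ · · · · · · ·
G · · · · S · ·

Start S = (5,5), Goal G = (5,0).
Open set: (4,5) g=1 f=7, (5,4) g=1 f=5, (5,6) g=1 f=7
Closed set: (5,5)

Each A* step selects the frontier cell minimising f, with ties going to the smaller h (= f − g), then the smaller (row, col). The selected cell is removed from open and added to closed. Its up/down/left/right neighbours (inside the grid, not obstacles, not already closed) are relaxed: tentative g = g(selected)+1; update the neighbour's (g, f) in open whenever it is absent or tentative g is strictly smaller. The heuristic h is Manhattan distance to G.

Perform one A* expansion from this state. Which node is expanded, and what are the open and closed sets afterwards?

expanded=(5,4); open=[(4,4) g=2 f=7, (4,5) g=1 f=7, (5,3) g=2 f=5, (5,6) g=1 f=7]; closed=[(5,4), (5,5)]

step 1: expand (5,4) (f=5, h=4) → closed; open now [(4,4) g=2 f=7, (4,5) g=1 f=7, (5,3) g=2 f=5, (5,6) g=1 f=7]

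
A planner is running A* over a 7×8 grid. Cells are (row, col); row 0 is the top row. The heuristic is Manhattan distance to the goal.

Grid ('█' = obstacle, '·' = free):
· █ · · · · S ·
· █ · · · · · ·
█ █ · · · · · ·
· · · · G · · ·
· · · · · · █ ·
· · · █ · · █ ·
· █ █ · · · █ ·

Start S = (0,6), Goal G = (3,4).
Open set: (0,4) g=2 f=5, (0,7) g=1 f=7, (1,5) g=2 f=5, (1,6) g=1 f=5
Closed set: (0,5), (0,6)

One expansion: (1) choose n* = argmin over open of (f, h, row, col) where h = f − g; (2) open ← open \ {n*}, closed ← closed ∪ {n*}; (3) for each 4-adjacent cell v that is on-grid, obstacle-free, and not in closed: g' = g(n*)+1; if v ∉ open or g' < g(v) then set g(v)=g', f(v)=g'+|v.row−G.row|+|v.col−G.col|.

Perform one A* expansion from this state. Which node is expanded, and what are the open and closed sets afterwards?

step 1: expand (0,4) (f=5, h=3) → closed; open now [(0,3) g=3 f=7, (0,7) g=1 f=7, (1,4) g=3 f=5, (1,5) g=2 f=5, (1,6) g=1 f=5]

expanded=(0,4); open=[(0,3) g=3 f=7, (0,7) g=1 f=7, (1,4) g=3 f=5, (1,5) g=2 f=5, (1,6) g=1 f=5]; closed=[(0,4), (0,5), (0,6)]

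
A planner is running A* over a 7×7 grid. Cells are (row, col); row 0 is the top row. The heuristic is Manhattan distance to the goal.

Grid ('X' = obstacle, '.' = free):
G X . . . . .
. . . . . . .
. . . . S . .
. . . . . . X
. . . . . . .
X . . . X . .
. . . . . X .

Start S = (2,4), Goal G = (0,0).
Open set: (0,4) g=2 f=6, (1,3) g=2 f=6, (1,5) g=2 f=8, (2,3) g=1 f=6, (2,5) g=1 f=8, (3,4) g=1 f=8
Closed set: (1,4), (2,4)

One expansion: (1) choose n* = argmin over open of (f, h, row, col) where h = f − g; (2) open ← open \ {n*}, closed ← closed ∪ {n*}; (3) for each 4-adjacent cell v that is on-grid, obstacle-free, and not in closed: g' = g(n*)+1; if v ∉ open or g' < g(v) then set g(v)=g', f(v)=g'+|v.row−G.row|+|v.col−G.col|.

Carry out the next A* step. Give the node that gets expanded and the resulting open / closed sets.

expanded=(0,4); open=[(0,3) g=3 f=6, (0,5) g=3 f=8, (1,3) g=2 f=6, (1,5) g=2 f=8, (2,3) g=1 f=6, (2,5) g=1 f=8, (3,4) g=1 f=8]; closed=[(0,4), (1,4), (2,4)]

step 1: expand (0,4) (f=6, h=4) → closed; open now [(0,3) g=3 f=6, (0,5) g=3 f=8, (1,3) g=2 f=6, (1,5) g=2 f=8, (2,3) g=1 f=6, (2,5) g=1 f=8, (3,4) g=1 f=8]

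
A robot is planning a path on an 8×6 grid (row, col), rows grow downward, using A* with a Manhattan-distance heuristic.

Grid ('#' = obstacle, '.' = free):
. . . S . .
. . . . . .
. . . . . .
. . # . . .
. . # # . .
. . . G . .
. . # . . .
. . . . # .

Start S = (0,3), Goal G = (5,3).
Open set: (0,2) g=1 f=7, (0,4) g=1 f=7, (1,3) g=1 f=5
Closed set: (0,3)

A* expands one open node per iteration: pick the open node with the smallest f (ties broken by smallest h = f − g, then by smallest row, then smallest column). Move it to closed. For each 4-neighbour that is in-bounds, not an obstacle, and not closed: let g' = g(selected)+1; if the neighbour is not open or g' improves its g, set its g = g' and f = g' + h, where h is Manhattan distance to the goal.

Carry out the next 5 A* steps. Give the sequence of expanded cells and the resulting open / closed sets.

order=[(1,3) → (2,3) → (3,3) → (3,4) → (4,4)]; open=[(0,2) g=1 f=7, (0,4) g=1 f=7, (1,2) g=2 f=7, (1,4) g=2 f=7, (2,2) g=3 f=7, (2,4) g=3 f=7, (3,5) g=5 f=9, (4,5) g=6 f=9, (5,4) g=6 f=7]; closed=[(0,3), (1,3), (2,3), (3,3), (3,4), (4,4)]

step 1: expand (1,3) (f=5, h=4) → closed; open now [(0,2) g=1 f=7, (0,4) g=1 f=7, (1,2) g=2 f=7, (1,4) g=2 f=7, (2,3) g=2 f=5]
step 2: expand (2,3) (f=5, h=3) → closed; open now [(0,2) g=1 f=7, (0,4) g=1 f=7, (1,2) g=2 f=7, (1,4) g=2 f=7, (2,2) g=3 f=7, (2,4) g=3 f=7, (3,3) g=3 f=5]
step 3: expand (3,3) (f=5, h=2) → closed; open now [(0,2) g=1 f=7, (0,4) g=1 f=7, (1,2) g=2 f=7, (1,4) g=2 f=7, (2,2) g=3 f=7, (2,4) g=3 f=7, (3,4) g=4 f=7]
step 4: expand (3,4) (f=7, h=3) → closed; open now [(0,2) g=1 f=7, (0,4) g=1 f=7, (1,2) g=2 f=7, (1,4) g=2 f=7, (2,2) g=3 f=7, (2,4) g=3 f=7, (3,5) g=5 f=9, (4,4) g=5 f=7]
step 5: expand (4,4) (f=7, h=2) → closed; open now [(0,2) g=1 f=7, (0,4) g=1 f=7, (1,2) g=2 f=7, (1,4) g=2 f=7, (2,2) g=3 f=7, (2,4) g=3 f=7, (3,5) g=5 f=9, (4,5) g=6 f=9, (5,4) g=6 f=7]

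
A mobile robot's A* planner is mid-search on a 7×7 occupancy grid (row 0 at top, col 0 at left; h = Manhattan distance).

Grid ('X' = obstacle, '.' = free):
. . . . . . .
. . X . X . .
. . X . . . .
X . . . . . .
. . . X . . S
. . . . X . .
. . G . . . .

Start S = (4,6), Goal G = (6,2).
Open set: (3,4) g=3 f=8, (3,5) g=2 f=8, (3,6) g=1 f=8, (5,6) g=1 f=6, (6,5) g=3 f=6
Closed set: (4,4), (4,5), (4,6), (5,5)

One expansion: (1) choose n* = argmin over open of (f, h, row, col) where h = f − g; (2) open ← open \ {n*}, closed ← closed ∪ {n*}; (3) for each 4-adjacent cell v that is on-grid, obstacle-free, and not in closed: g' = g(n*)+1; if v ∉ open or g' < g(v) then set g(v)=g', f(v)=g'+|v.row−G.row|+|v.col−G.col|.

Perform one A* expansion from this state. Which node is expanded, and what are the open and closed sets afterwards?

step 1: expand (6,5) (f=6, h=3) → closed; open now [(3,4) g=3 f=8, (3,5) g=2 f=8, (3,6) g=1 f=8, (5,6) g=1 f=6, (6,4) g=4 f=6, (6,6) g=4 f=8]

expanded=(6,5); open=[(3,4) g=3 f=8, (3,5) g=2 f=8, (3,6) g=1 f=8, (5,6) g=1 f=6, (6,4) g=4 f=6, (6,6) g=4 f=8]; closed=[(4,4), (4,5), (4,6), (5,5), (6,5)]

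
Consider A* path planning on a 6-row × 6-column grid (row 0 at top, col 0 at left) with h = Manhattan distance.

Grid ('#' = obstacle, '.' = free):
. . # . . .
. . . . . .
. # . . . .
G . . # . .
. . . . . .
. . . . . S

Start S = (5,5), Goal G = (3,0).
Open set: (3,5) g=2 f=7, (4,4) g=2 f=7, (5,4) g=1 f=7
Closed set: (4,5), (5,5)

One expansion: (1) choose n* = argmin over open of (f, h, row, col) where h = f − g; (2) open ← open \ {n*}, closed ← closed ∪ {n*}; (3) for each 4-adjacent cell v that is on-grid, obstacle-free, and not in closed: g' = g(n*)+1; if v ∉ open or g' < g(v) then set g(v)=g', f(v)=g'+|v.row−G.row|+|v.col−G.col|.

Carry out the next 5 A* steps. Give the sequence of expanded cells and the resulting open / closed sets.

step 1: expand (3,5) (f=7, h=5) → closed; open now [(2,5) g=3 f=9, (3,4) g=3 f=7, (4,4) g=2 f=7, (5,4) g=1 f=7]
step 2: expand (3,4) (f=7, h=4) → closed; open now [(2,4) g=4 f=9, (2,5) g=3 f=9, (4,4) g=2 f=7, (5,4) g=1 f=7]
step 3: expand (4,4) (f=7, h=5) → closed; open now [(2,4) g=4 f=9, (2,5) g=3 f=9, (4,3) g=3 f=7, (5,4) g=1 f=7]
step 4: expand (4,3) (f=7, h=4) → closed; open now [(2,4) g=4 f=9, (2,5) g=3 f=9, (4,2) g=4 f=7, (5,3) g=4 f=9, (5,4) g=1 f=7]
step 5: expand (4,2) (f=7, h=3) → closed; open now [(2,4) g=4 f=9, (2,5) g=3 f=9, (3,2) g=5 f=7, (4,1) g=5 f=7, (5,2) g=5 f=9, (5,3) g=4 f=9, (5,4) g=1 f=7]

order=[(3,5) → (3,4) → (4,4) → (4,3) → (4,2)]; open=[(2,4) g=4 f=9, (2,5) g=3 f=9, (3,2) g=5 f=7, (4,1) g=5 f=7, (5,2) g=5 f=9, (5,3) g=4 f=9, (5,4) g=1 f=7]; closed=[(3,4), (3,5), (4,2), (4,3), (4,4), (4,5), (5,5)]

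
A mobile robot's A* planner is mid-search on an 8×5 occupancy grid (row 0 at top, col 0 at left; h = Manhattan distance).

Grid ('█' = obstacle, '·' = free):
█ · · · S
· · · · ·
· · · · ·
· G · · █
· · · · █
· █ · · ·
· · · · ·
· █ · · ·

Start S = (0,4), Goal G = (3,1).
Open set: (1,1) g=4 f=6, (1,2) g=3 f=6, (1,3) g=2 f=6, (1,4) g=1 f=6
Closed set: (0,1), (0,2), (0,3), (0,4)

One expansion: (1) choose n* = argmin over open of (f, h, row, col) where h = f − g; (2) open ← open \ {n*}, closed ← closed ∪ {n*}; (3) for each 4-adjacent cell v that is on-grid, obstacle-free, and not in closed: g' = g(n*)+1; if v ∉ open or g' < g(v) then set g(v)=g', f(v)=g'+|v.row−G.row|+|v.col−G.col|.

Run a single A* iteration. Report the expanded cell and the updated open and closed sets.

expanded=(1,1); open=[(1,0) g=5 f=8, (1,2) g=3 f=6, (1,3) g=2 f=6, (1,4) g=1 f=6, (2,1) g=5 f=6]; closed=[(0,1), (0,2), (0,3), (0,4), (1,1)]

step 1: expand (1,1) (f=6, h=2) → closed; open now [(1,0) g=5 f=8, (1,2) g=3 f=6, (1,3) g=2 f=6, (1,4) g=1 f=6, (2,1) g=5 f=6]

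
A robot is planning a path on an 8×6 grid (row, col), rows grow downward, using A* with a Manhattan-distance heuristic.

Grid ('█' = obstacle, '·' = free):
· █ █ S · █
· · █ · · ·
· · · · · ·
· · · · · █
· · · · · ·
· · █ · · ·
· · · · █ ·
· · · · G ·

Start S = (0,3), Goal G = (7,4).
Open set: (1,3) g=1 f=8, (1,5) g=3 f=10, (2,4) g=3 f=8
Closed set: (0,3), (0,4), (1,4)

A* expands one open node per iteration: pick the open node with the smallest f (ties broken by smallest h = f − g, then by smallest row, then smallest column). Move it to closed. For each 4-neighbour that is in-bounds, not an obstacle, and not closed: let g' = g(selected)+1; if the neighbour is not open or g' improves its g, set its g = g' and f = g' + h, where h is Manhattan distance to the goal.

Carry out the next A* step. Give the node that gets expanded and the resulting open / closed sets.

step 1: expand (2,4) (f=8, h=5) → closed; open now [(1,3) g=1 f=8, (1,5) g=3 f=10, (2,3) g=4 f=10, (2,5) g=4 f=10, (3,4) g=4 f=8]

expanded=(2,4); open=[(1,3) g=1 f=8, (1,5) g=3 f=10, (2,3) g=4 f=10, (2,5) g=4 f=10, (3,4) g=4 f=8]; closed=[(0,3), (0,4), (1,4), (2,4)]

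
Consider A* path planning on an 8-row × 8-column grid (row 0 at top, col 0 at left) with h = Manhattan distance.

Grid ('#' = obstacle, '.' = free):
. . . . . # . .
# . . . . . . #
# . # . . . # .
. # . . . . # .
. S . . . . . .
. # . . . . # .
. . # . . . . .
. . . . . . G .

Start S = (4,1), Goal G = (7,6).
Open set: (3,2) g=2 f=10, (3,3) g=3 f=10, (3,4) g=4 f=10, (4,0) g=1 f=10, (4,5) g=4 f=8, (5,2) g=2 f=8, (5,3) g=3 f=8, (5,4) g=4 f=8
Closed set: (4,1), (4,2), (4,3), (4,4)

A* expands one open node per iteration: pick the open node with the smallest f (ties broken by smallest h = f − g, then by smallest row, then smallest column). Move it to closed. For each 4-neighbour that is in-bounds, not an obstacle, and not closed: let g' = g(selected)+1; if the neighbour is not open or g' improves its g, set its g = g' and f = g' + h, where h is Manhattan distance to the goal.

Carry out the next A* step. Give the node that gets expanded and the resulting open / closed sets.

step 1: expand (4,5) (f=8, h=4) → closed; open now [(3,2) g=2 f=10, (3,3) g=3 f=10, (3,4) g=4 f=10, (3,5) g=5 f=10, (4,0) g=1 f=10, (4,6) g=5 f=8, (5,2) g=2 f=8, (5,3) g=3 f=8, (5,4) g=4 f=8, (5,5) g=5 f=8]

expanded=(4,5); open=[(3,2) g=2 f=10, (3,3) g=3 f=10, (3,4) g=4 f=10, (3,5) g=5 f=10, (4,0) g=1 f=10, (4,6) g=5 f=8, (5,2) g=2 f=8, (5,3) g=3 f=8, (5,4) g=4 f=8, (5,5) g=5 f=8]; closed=[(4,1), (4,2), (4,3), (4,4), (4,5)]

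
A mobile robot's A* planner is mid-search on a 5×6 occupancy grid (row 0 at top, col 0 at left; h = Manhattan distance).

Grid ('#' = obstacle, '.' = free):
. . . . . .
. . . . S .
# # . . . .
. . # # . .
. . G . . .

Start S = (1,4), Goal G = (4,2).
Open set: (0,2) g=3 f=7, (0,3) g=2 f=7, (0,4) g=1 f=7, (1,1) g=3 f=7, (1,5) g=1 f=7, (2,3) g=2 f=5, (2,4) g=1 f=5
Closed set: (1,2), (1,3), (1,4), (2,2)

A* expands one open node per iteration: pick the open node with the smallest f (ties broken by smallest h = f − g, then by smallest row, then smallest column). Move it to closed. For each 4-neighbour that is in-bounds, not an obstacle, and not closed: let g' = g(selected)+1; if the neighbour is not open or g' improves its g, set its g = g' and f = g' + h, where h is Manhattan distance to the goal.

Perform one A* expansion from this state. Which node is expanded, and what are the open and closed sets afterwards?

step 1: expand (2,3) (f=5, h=3) → closed; open now [(0,2) g=3 f=7, (0,3) g=2 f=7, (0,4) g=1 f=7, (1,1) g=3 f=7, (1,5) g=1 f=7, (2,4) g=1 f=5]

expanded=(2,3); open=[(0,2) g=3 f=7, (0,3) g=2 f=7, (0,4) g=1 f=7, (1,1) g=3 f=7, (1,5) g=1 f=7, (2,4) g=1 f=5]; closed=[(1,2), (1,3), (1,4), (2,2), (2,3)]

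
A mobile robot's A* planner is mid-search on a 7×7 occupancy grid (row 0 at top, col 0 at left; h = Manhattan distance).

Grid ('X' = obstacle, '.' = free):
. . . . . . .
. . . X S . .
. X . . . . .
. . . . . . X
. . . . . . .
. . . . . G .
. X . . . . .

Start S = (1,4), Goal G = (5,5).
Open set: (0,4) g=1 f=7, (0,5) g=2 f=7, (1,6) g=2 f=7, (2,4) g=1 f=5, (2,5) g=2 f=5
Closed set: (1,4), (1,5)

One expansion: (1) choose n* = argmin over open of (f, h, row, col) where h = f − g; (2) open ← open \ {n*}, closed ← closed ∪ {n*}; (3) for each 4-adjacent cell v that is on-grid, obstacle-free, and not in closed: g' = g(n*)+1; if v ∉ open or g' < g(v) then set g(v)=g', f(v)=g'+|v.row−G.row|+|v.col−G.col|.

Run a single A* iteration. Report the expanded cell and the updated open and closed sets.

expanded=(2,5); open=[(0,4) g=1 f=7, (0,5) g=2 f=7, (1,6) g=2 f=7, (2,4) g=1 f=5, (2,6) g=3 f=7, (3,5) g=3 f=5]; closed=[(1,4), (1,5), (2,5)]

step 1: expand (2,5) (f=5, h=3) → closed; open now [(0,4) g=1 f=7, (0,5) g=2 f=7, (1,6) g=2 f=7, (2,4) g=1 f=5, (2,6) g=3 f=7, (3,5) g=3 f=5]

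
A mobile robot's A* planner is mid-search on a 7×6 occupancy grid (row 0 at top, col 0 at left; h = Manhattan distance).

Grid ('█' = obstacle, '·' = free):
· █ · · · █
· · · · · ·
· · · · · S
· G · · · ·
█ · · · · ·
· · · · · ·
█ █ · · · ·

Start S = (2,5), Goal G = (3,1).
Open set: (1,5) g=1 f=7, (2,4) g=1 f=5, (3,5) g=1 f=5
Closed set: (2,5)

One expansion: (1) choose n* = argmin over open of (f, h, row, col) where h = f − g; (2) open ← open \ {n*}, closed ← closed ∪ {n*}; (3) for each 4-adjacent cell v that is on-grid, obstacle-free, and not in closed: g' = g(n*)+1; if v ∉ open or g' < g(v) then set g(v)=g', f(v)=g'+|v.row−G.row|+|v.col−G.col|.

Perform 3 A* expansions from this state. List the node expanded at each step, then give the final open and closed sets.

step 1: expand (2,4) (f=5, h=4) → closed; open now [(1,4) g=2 f=7, (1,5) g=1 f=7, (2,3) g=2 f=5, (3,4) g=2 f=5, (3,5) g=1 f=5]
step 2: expand (2,3) (f=5, h=3) → closed; open now [(1,3) g=3 f=7, (1,4) g=2 f=7, (1,5) g=1 f=7, (2,2) g=3 f=5, (3,3) g=3 f=5, (3,4) g=2 f=5, (3,5) g=1 f=5]
step 3: expand (2,2) (f=5, h=2) → closed; open now [(1,2) g=4 f=7, (1,3) g=3 f=7, (1,4) g=2 f=7, (1,5) g=1 f=7, (2,1) g=4 f=5, (3,2) g=4 f=5, (3,3) g=3 f=5, (3,4) g=2 f=5, (3,5) g=1 f=5]

order=[(2,4) → (2,3) → (2,2)]; open=[(1,2) g=4 f=7, (1,3) g=3 f=7, (1,4) g=2 f=7, (1,5) g=1 f=7, (2,1) g=4 f=5, (3,2) g=4 f=5, (3,3) g=3 f=5, (3,4) g=2 f=5, (3,5) g=1 f=5]; closed=[(2,2), (2,3), (2,4), (2,5)]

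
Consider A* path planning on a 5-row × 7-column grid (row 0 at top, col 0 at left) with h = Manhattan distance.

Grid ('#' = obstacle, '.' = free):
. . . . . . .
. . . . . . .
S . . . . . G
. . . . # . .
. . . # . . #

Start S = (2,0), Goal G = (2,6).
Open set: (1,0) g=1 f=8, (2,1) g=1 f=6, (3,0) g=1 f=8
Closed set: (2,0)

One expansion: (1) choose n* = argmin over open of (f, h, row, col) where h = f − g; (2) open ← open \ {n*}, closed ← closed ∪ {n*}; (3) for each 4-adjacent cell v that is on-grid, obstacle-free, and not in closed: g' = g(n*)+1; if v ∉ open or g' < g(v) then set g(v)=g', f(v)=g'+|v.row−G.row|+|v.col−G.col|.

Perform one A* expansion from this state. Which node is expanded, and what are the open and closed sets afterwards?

expanded=(2,1); open=[(1,0) g=1 f=8, (1,1) g=2 f=8, (2,2) g=2 f=6, (3,0) g=1 f=8, (3,1) g=2 f=8]; closed=[(2,0), (2,1)]

step 1: expand (2,1) (f=6, h=5) → closed; open now [(1,0) g=1 f=8, (1,1) g=2 f=8, (2,2) g=2 f=6, (3,0) g=1 f=8, (3,1) g=2 f=8]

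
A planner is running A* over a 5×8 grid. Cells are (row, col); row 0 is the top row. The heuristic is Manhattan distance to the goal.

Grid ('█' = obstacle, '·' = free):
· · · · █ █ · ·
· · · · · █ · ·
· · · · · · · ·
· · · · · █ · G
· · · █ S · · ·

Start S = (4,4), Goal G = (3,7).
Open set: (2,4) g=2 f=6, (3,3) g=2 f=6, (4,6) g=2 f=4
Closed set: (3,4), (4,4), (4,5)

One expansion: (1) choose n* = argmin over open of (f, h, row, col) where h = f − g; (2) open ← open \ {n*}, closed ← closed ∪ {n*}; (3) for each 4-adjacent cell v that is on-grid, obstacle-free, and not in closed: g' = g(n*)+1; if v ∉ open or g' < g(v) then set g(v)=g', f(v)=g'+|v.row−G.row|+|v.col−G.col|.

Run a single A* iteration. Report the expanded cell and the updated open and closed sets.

step 1: expand (4,6) (f=4, h=2) → closed; open now [(2,4) g=2 f=6, (3,3) g=2 f=6, (3,6) g=3 f=4, (4,7) g=3 f=4]

expanded=(4,6); open=[(2,4) g=2 f=6, (3,3) g=2 f=6, (3,6) g=3 f=4, (4,7) g=3 f=4]; closed=[(3,4), (4,4), (4,5), (4,6)]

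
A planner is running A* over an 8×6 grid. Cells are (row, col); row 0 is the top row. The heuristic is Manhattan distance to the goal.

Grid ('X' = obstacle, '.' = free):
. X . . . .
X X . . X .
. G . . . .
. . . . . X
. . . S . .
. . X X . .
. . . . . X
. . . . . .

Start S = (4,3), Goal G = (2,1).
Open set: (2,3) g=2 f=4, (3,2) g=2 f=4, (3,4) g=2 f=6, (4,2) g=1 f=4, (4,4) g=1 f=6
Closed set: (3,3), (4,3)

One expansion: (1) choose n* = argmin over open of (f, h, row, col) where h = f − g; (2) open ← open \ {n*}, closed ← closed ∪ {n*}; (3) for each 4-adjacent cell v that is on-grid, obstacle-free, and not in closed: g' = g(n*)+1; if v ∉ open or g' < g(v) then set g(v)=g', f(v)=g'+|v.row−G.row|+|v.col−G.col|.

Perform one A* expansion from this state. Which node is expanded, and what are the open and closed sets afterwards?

step 1: expand (2,3) (f=4, h=2) → closed; open now [(1,3) g=3 f=6, (2,2) g=3 f=4, (2,4) g=3 f=6, (3,2) g=2 f=4, (3,4) g=2 f=6, (4,2) g=1 f=4, (4,4) g=1 f=6]

expanded=(2,3); open=[(1,3) g=3 f=6, (2,2) g=3 f=4, (2,4) g=3 f=6, (3,2) g=2 f=4, (3,4) g=2 f=6, (4,2) g=1 f=4, (4,4) g=1 f=6]; closed=[(2,3), (3,3), (4,3)]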